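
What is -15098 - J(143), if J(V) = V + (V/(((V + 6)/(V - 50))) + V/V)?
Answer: -2284357/149 ≈ -15331.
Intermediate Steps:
J(V) = 1 + V + V*(-50 + V)/(6 + V) (J(V) = V + (V/(((6 + V)/(-50 + V))) + 1) = V + (V*((-50 + V)/(6 + V)) + 1) = V + (V*(-50 + V)/(6 + V) + 1) = V + (1 + V*(-50 + V)/(6 + V)) = 1 + V + V*(-50 + V)/(6 + V))
-15098 - J(143) = -15098 - (6 - 43*143 + 2*143**2)/(6 + 143) = -15098 - (6 - 6149 + 2*20449)/149 = -15098 - (6 - 6149 + 40898)/149 = -15098 - 34755/149 = -2284357/149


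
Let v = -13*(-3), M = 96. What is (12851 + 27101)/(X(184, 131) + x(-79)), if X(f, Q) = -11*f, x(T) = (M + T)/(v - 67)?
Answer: -1118656/56689 ≈ -19.733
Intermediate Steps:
v = 39
x(T) = -24/7 - T/28 (x(T) = (96 + T)/(39 - 67) = (96 + T)/(-28) = (96 + T)*(-1/28) = -24/7 - T/28)
(12851 + 27101)/(X(184, 131) + x(-79)) = (12851 + 27101)/(-11*184 + (-24/7 - 1/28*(-79))) = 39952/(-2024 + (-24/7 + 79/28)) = 39952/(-2024 - 17/28) = 39952/(-56689/28) = 39952*(-28/56689) = -1118656/56689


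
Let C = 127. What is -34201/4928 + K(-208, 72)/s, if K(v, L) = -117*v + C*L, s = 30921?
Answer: -2458787/419776 ≈ -5.8574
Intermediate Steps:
K(v, L) = -117*v + 127*L
-34201/4928 + K(-208, 72)/s = -34201/4928 + (-117*(-208) + 127*72)/30921 = -34201*1/4928 + (24336 + 9144)*(1/30921) = -34201/4928 + 33480*(1/30921) = -34201/4928 + 11160/10307 = -2458787/419776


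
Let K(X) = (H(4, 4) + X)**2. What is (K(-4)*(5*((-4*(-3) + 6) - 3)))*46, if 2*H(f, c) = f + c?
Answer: 0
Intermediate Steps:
H(f, c) = c/2 + f/2 (H(f, c) = (f + c)/2 = (c + f)/2 = c/2 + f/2)
K(X) = (4 + X)**2 (K(X) = (((1/2)*4 + (1/2)*4) + X)**2 = ((2 + 2) + X)**2 = (4 + X)**2)
(K(-4)*(5*((-4*(-3) + 6) - 3)))*46 = ((4 - 4)**2*(5*((-4*(-3) + 6) - 3)))*46 = (0**2*(5*((12 + 6) - 3)))*46 = (0*(5*(18 - 3)))*46 = (0*(5*15))*46 = (0*75)*46 = 0*46 = 0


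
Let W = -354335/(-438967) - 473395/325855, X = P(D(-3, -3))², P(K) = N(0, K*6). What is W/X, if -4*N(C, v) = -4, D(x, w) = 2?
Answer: -18468590308/28607918357 ≈ -0.64558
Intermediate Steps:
N(C, v) = 1 (N(C, v) = -¼*(-4) = 1)
P(K) = 1
X = 1 (X = 1² = 1)
W = -18468590308/28607918357 (W = -354335*(-1/438967) - 473395*1/325855 = 354335/438967 - 94679/65171 = -18468590308/28607918357 ≈ -0.64558)
W/X = -18468590308/28607918357/1 = -18468590308/28607918357*1 = -18468590308/28607918357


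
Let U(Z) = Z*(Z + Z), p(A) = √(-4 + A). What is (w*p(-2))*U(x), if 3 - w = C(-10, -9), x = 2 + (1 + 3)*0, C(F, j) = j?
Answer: 96*I*√6 ≈ 235.15*I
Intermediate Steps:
x = 2 (x = 2 + 4*0 = 2 + 0 = 2)
U(Z) = 2*Z² (U(Z) = Z*(2*Z) = 2*Z²)
w = 12 (w = 3 - 1*(-9) = 3 + 9 = 12)
(w*p(-2))*U(x) = (12*√(-4 - 2))*(2*2²) = (12*√(-6))*(2*4) = (12*(I*√6))*8 = (12*I*√6)*8 = 96*I*√6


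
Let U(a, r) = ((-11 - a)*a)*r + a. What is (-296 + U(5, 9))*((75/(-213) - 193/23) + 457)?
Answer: -740055033/1633 ≈ -4.5319e+5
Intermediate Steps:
U(a, r) = a + a*r*(-11 - a) (U(a, r) = (a*(-11 - a))*r + a = a*r*(-11 - a) + a = a + a*r*(-11 - a))
(-296 + U(5, 9))*((75/(-213) - 193/23) + 457) = (-296 + 5*(1 - 11*9 - 1*5*9))*((75/(-213) - 193/23) + 457) = (-296 + 5*(1 - 99 - 45))*((75*(-1/213) - 193*1/23) + 457) = (-296 + 5*(-143))*((-25/71 - 193/23) + 457) = (-296 - 715)*(-14278/1633 + 457) = -1011*732003/1633 = -740055033/1633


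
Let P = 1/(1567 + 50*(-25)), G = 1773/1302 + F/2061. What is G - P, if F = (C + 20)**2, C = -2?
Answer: 47755885/31505362 ≈ 1.5158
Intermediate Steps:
F = 324 (F = (-2 + 20)**2 = 18**2 = 324)
G = 150963/99386 (G = 1773/1302 + 324/2061 = 1773*(1/1302) + 324*(1/2061) = 591/434 + 36/229 = 150963/99386 ≈ 1.5190)
P = 1/317 (P = 1/(1567 - 1250) = 1/317 ≈ 0.0031546)
G - P = 150963/99386 - 1*1/317 = 150963/99386 - 1/317 = 47755885/31505362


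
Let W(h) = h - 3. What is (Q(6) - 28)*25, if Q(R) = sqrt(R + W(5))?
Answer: -700 + 50*sqrt(2) ≈ -629.29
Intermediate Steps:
W(h) = -3 + h
Q(R) = sqrt(2 + R) (Q(R) = sqrt(R + (-3 + 5)) = sqrt(R + 2) = sqrt(2 + R))
(Q(6) - 28)*25 = (sqrt(2 + 6) - 28)*25 = (sqrt(8) - 28)*25 = (2*sqrt(2) - 28)*25 = (-28 + 2*sqrt(2))*25 = -700 + 50*sqrt(2)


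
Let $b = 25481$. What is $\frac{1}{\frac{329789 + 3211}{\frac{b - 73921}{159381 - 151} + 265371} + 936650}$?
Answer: $\frac{4225497589}{3957817619095850} \approx 1.0676 \cdot 10^{-6}$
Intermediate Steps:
$\frac{1}{\frac{329789 + 3211}{\frac{b - 73921}{159381 - 151} + 265371} + 936650} = \frac{1}{\frac{329789 + 3211}{\frac{25481 - 73921}{159381 - 151} + 265371} + 936650} = \frac{1}{\frac{333000}{- \frac{48440}{159230} + 265371} + 936650} = \frac{1}{\frac{333000}{\left(-48440\right) \frac{1}{159230} + 265371} + 936650} = \frac{1}{\frac{333000}{- \frac{4844}{15923} + 265371} + 936650} = \frac{1}{\frac{333000}{\frac{4225497589}{15923}} + 936650} = \frac{1}{333000 \cdot \frac{15923}{4225497589} + 936650} = \frac{1}{\frac{5302359000}{4225497589} + 936650} = \frac{1}{\frac{3957817619095850}{4225497589}} = \frac{4225497589}{3957817619095850}$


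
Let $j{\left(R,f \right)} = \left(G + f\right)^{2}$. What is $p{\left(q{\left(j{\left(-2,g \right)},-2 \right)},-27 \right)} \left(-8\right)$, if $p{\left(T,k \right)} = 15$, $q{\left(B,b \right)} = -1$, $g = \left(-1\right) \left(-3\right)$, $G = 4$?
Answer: $-120$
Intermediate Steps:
$g = 3$
$j{\left(R,f \right)} = \left(4 + f\right)^{2}$
$p{\left(q{\left(j{\left(-2,g \right)},-2 \right)},-27 \right)} \left(-8\right) = 15 \left(-8\right) = -120$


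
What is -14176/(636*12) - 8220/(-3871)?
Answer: 491234/1846467 ≈ 0.26604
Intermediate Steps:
-14176/(636*12) - 8220/(-3871) = -14176/7632 - 8220*(-1/3871) = -14176*1/7632 + 8220/3871 = -886/477 + 8220/3871 = 491234/1846467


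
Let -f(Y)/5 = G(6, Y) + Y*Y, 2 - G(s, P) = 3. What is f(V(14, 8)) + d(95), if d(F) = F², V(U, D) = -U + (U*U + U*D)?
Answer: -423150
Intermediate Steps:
G(s, P) = -1 (G(s, P) = 2 - 1*3 = 2 - 3 = -1)
V(U, D) = U² - U + D*U (V(U, D) = -U + (U² + D*U) = U² - U + D*U)
f(Y) = 5 - 5*Y² (f(Y) = -5*(-1 + Y*Y) = -5*(-1 + Y²) = 5 - 5*Y²)
f(V(14, 8)) + d(95) = (5 - 5*196*(-1 + 8 + 14)²) + 95² = (5 - 5*(14*21)²) + 9025 = (5 - 5*294²) + 9025 = (5 - 5*86436) + 9025 = (5 - 432180) + 9025 = -432175 + 9025 = -423150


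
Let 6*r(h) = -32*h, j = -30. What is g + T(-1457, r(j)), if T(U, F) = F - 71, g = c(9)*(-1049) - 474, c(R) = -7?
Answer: 6958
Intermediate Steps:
r(h) = -16*h/3 (r(h) = (-32*h)/6 = -16*h/3)
g = 6869 (g = -7*(-1049) - 474 = 7343 - 474 = 6869)
T(U, F) = -71 + F
g + T(-1457, r(j)) = 6869 + (-71 - 16/3*(-30)) = 6869 + (-71 + 160) = 6869 + 89 = 6958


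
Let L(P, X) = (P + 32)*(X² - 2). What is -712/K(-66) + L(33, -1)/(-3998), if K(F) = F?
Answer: 1425433/131934 ≈ 10.804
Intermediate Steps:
L(P, X) = (-2 + X²)*(32 + P) (L(P, X) = (32 + P)*(-2 + X²) = (-2 + X²)*(32 + P))
-712/K(-66) + L(33, -1)/(-3998) = -712/(-66) + (-64 - 2*33 + 32*(-1)² + 33*(-1)²)/(-3998) = -712*(-1/66) + (-64 - 66 + 32*1 + 33*1)*(-1/3998) = 356/33 + (-64 - 66 + 32 + 33)*(-1/3998) = 356/33 - 65*(-1/3998) = 356/33 + 65/3998 = 1425433/131934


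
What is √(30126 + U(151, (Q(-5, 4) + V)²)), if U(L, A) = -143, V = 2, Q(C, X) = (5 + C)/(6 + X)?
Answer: √29983 ≈ 173.16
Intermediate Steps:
Q(C, X) = (5 + C)/(6 + X)
√(30126 + U(151, (Q(-5, 4) + V)²)) = √(30126 - 143) = √29983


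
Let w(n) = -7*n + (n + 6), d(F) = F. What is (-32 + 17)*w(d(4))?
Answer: 270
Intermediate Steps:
w(n) = 6 - 6*n (w(n) = -7*n + (6 + n) = 6 - 6*n)
(-32 + 17)*w(d(4)) = (-32 + 17)*(6 - 6*4) = -15*(6 - 24) = -15*(-18) = 270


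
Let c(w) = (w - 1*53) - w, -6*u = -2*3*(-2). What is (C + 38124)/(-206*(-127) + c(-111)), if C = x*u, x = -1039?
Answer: 40202/26109 ≈ 1.5398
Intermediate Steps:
u = -2 (u = -(-2*3)*(-2)/6 = -(-1)*(-2) = -1/6*12 = -2)
C = 2078 (C = -1039*(-2) = 2078)
c(w) = -53 (c(w) = (w - 53) - w = (-53 + w) - w = -53)
(C + 38124)/(-206*(-127) + c(-111)) = (2078 + 38124)/(-206*(-127) - 53) = 40202/(26162 - 53) = 40202/26109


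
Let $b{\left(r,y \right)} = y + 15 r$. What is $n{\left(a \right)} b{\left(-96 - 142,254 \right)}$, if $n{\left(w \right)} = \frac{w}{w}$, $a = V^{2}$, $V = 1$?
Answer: $-3316$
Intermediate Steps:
$a = 1$ ($a = 1^{2} = 1$)
$n{\left(w \right)} = 1$
$n{\left(a \right)} b{\left(-96 - 142,254 \right)} = 1 \left(254 + 15 \left(-96 - 142\right)\right) = 1 \left(254 + 15 \left(-238\right)\right) = 1 \left(254 - 3570\right) = 1 \left(-3316\right) = -3316$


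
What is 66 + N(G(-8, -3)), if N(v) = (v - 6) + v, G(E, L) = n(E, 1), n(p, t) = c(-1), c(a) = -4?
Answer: 52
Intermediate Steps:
n(p, t) = -4
G(E, L) = -4
N(v) = -6 + 2*v (N(v) = (-6 + v) + v = -6 + 2*v)
66 + N(G(-8, -3)) = 66 + (-6 + 2*(-4)) = 66 + (-6 - 8) = 66 - 14 = 52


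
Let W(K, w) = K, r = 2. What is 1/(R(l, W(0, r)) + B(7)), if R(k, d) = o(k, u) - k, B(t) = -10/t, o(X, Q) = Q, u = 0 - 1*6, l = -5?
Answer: -7/17 ≈ -0.41176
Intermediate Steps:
u = -6 (u = 0 - 6 = -6)
R(k, d) = -6 - k
1/(R(l, W(0, r)) + B(7)) = 1/((-6 - 1*(-5)) - 10/7) = 1/((-6 + 5) - 10*⅐) = 1/(-1 - 10/7) = 1/(-17/7) = -7/17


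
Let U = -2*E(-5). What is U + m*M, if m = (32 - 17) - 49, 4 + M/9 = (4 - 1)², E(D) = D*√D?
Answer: -1530 + 10*I*√5 ≈ -1530.0 + 22.361*I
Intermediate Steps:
E(D) = D^(3/2)
M = 45 (M = -36 + 9*(4 - 1)² = -36 + 9*3² = -36 + 9*9 = -36 + 81 = 45)
m = -34 (m = 15 - 49 = -34)
U = 10*I*√5 (U = -(-10)*I*√5 = 10*I*√5 ≈ 22.361*I)
U + m*M = 10*I*√5 - 34*45 = 10*I*√5 - 1530 = -1530 + 10*I*√5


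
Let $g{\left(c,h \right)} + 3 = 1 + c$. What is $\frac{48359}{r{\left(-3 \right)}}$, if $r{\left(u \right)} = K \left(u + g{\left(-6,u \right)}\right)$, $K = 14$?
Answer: $- \frac{48359}{154} \approx -314.02$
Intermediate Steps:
$g{\left(c,h \right)} = -2 + c$ ($g{\left(c,h \right)} = -3 + \left(1 + c\right) = -2 + c$)
$r{\left(u \right)} = -112 + 14 u$ ($r{\left(u \right)} = 14 \left(u - 8\right) = 14 \left(-8 + u\right) = -112 + 14 u$)
$\frac{48359}{r{\left(-3 \right)}} = \frac{48359}{-112 + 14 \left(-3\right)} = \frac{48359}{-112 - 42} = \frac{48359}{-154} = 48359 \left(- \frac{1}{154}\right) = - \frac{48359}{154}$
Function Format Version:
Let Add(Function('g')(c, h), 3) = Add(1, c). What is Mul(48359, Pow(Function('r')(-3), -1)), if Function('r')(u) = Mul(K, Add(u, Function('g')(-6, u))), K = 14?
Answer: Rational(-48359, 154) ≈ -314.02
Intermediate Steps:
Function('g')(c, h) = Add(-2, c) (Function('g')(c, h) = Add(-3, Add(1, c)) = Add(-2, c))
Function('r')(u) = Add(-112, Mul(14, u)) (Function('r')(u) = Mul(14, Add(u, Add(-2, -6))) = Mul(14, Add(u, -8)) = Mul(14, Add(-8, u)) = Add(-112, Mul(14, u)))
Mul(48359, Pow(Function('r')(-3), -1)) = Mul(48359, Pow(Add(-112, Mul(14, -3)), -1)) = Mul(48359, Pow(Add(-112, -42), -1)) = Mul(48359, Pow(-154, -1)) = Mul(48359, Rational(-1, 154)) = Rational(-48359, 154)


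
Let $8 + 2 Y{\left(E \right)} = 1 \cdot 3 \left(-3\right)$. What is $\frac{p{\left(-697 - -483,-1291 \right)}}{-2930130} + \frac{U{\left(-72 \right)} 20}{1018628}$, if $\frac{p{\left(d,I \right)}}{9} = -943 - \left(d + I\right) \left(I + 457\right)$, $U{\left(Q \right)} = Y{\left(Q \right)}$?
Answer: $\frac{159932065758}{41454339745} \approx 3.858$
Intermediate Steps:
$Y{\left(E \right)} = - \frac{17}{2}$ ($Y{\left(E \right)} = -4 + \frac{1 \cdot 3 \left(-3\right)}{2} = -4 + \frac{3 \left(-3\right)}{2} = -4 + \frac{1}{2} \left(-9\right) = -4 - \frac{9}{2} = - \frac{17}{2}$)
$U{\left(Q \right)} = - \frac{17}{2}$
$p{\left(d,I \right)} = -8487 - 9 \left(457 + I\right) \left(I + d\right)$ ($p{\left(d,I \right)} = 9 \left(-943 - \left(d + I\right) \left(I + 457\right)\right) = 9 \left(-943 - \left(I + d\right) \left(457 + I\right)\right) = 9 \left(-943 - \left(457 + I\right) \left(I + d\right)\right) = -8487 - 9 \left(457 + I\right) \left(I + d\right)$)
$\frac{p{\left(-697 - -483,-1291 \right)}}{-2930130} + \frac{U{\left(-72 \right)} 20}{1018628} = \frac{-8487 - -5309883 - 4113 \left(-697 - -483\right) - 9 \left(-1291\right)^{2} - - 11619 \left(-697 - -483\right)}{-2930130} + \frac{\left(- \frac{17}{2}\right) 20}{1018628} = \left(-8487 + 5309883 - 4113 \left(-697 + 483\right) - 15000129 - - 11619 \left(-697 + 483\right)\right) \left(- \frac{1}{2930130}\right) - \frac{85}{509314} = \left(-8487 + 5309883 - -880182 - 15000129 - \left(-11619\right) \left(-214\right)\right) \left(- \frac{1}{2930130}\right) - \frac{85}{509314} = \left(-8487 + 5309883 + 880182 - 15000129 - 2486466\right) \left(- \frac{1}{2930130}\right) - \frac{85}{509314} = \left(-11305017\right) \left(- \frac{1}{2930130}\right) - \frac{85}{509314} = \frac{1256113}{325570} - \frac{85}{509314} = \frac{159932065758}{41454339745}$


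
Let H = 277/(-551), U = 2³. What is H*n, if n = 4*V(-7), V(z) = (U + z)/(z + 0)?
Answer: 1108/3857 ≈ 0.28727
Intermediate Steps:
U = 8
V(z) = (8 + z)/z (V(z) = (8 + z)/(z + 0) = (8 + z)/z)
H = -277/551 (H = 277*(-1/551) = -277/551 ≈ -0.50272)
n = -4/7 (n = 4*((8 - 7)/(-7)) = 4*(-⅐*1) = 4*(-⅐) = -4/7 ≈ -0.57143)
H*n = -277/551*(-4/7) = 1108/3857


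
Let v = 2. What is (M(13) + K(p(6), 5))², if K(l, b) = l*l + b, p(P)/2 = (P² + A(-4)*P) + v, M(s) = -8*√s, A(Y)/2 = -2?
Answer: 623353 - 12624*√13 ≈ 5.7784e+5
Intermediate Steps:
A(Y) = -4 (A(Y) = 2*(-2) = -4)
p(P) = 4 - 8*P + 2*P² (p(P) = 2*((P² - 4*P) + 2) = 2*(2 + P² - 4*P) = 4 - 8*P + 2*P²)
K(l, b) = b + l² (K(l, b) = l² + b = b + l²)
(M(13) + K(p(6), 5))² = (-8*√13 + (5 + (4 - 8*6 + 2*6²)²))² = (-8*√13 + (5 + (4 - 48 + 2*36)²))² = (-8*√13 + (5 + (4 - 48 + 72)²))² = (-8*√13 + (5 + 28²))² = (-8*√13 + (5 + 784))² = (-8*√13 + 789)² = (789 - 8*√13)²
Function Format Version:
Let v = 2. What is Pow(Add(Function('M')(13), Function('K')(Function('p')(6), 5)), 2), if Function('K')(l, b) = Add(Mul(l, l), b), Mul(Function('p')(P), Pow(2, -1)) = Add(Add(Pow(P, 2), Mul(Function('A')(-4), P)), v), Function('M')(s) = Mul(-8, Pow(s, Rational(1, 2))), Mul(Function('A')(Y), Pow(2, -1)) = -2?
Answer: Add(623353, Mul(-12624, Pow(13, Rational(1, 2)))) ≈ 5.7784e+5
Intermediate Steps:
Function('A')(Y) = -4 (Function('A')(Y) = Mul(2, -2) = -4)
Function('p')(P) = Add(4, Mul(-8, P), Mul(2, Pow(P, 2))) (Function('p')(P) = Mul(2, Add(Add(Pow(P, 2), Mul(-4, P)), 2)) = Mul(2, Add(2, Pow(P, 2), Mul(-4, P))) = Add(4, Mul(-8, P), Mul(2, Pow(P, 2))))
Function('K')(l, b) = Add(b, Pow(l, 2)) (Function('K')(l, b) = Add(Pow(l, 2), b) = Add(b, Pow(l, 2)))
Pow(Add(Function('M')(13), Function('K')(Function('p')(6), 5)), 2) = Pow(Add(Mul(-8, Pow(13, Rational(1, 2))), Add(5, Pow(Add(4, Mul(-8, 6), Mul(2, Pow(6, 2))), 2))), 2) = Pow(Add(Mul(-8, Pow(13, Rational(1, 2))), Add(5, Pow(Add(4, -48, Mul(2, 36)), 2))), 2) = Pow(Add(Mul(-8, Pow(13, Rational(1, 2))), Add(5, Pow(Add(4, -48, 72), 2))), 2) = Pow(Add(Mul(-8, Pow(13, Rational(1, 2))), Add(5, Pow(28, 2))), 2) = Pow(Add(Mul(-8, Pow(13, Rational(1, 2))), Add(5, 784)), 2) = Pow(Add(Mul(-8, Pow(13, Rational(1, 2))), 789), 2) = Pow(Add(789, Mul(-8, Pow(13, Rational(1, 2)))), 2)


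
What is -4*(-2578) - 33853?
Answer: -23541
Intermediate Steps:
-4*(-2578) - 33853 = 10312 - 33853 = -23541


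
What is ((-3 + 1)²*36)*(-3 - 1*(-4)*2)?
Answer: 720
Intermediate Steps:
((-3 + 1)²*36)*(-3 - 1*(-4)*2) = ((-2)²*36)*(-3 + 4*2) = (4*36)*(-3 + 8) = 144*5 = 720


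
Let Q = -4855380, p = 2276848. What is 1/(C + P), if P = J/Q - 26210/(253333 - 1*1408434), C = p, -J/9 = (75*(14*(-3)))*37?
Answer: 186948476446/425653228552999403 ≈ 4.3920e-7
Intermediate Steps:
J = 1048950 (J = -9*75*(14*(-3))*37 = -9*75*(-42)*37 = -(-28350)*37 = -9*(-116550) = 1048950)
C = 2276848
P = -36146122805/186948476446 (P = 1048950/(-4855380) - 26210/(253333 - 1*1408434) = 1048950*(-1/4855380) - 26210/(253333 - 1408434) = -34965/161846 - 26210/(-1155101) = -34965/161846 - 26210*(-1/1155101) = -34965/161846 + 26210/1155101 = -36146122805/186948476446 ≈ -0.19335)
1/(C + P) = 1/(2276848 - 36146122805/186948476446) = 1/(425653228552999403/186948476446) = 186948476446/425653228552999403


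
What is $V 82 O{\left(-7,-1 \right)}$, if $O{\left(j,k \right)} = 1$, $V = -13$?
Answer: $-1066$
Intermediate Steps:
$V 82 O{\left(-7,-1 \right)} = \left(-13\right) 82 \cdot 1 = \left(-1066\right) 1 = -1066$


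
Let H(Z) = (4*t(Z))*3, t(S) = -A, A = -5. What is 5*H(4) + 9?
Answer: 309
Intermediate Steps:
t(S) = 5 (t(S) = -1*(-5) = 5)
H(Z) = 60 (H(Z) = (4*5)*3 = 20*3 = 60)
5*H(4) + 9 = 5*60 + 9 = 300 + 9 = 309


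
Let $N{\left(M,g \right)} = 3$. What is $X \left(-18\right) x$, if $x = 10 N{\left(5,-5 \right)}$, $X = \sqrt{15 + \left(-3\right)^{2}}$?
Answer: $- 1080 \sqrt{6} \approx -2645.4$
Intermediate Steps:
$X = 2 \sqrt{6}$ ($X = \sqrt{15 + 9} = \sqrt{24} = 2 \sqrt{6} \approx 4.899$)
$x = 30$ ($x = 10 \cdot 3 = 30$)
$X \left(-18\right) x = 2 \sqrt{6} \left(-18\right) 30 = - 36 \sqrt{6} \cdot 30 = - 1080 \sqrt{6}$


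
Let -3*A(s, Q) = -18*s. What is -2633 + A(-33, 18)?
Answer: -2831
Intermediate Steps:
A(s, Q) = 6*s (A(s, Q) = -(-6)*s = 6*s)
-2633 + A(-33, 18) = -2633 + 6*(-33) = -2633 - 198 = -2831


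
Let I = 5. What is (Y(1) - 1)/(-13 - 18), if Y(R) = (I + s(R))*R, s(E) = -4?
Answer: 0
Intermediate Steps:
Y(R) = R (Y(R) = (5 - 4)*R = 1*R = R)
(Y(1) - 1)/(-13 - 18) = (1 - 1)/(-13 - 18) = 0/(-31) = 0*(-1/31) = 0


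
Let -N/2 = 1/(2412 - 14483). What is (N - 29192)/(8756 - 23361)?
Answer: 70475326/35259391 ≈ 1.9988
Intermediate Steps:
N = 2/12071 (N = -2/(2412 - 14483) = -2/(-12071) = -2*(-1/12071) = 2/12071 ≈ 0.00016569)
(N - 29192)/(8756 - 23361) = (2/12071 - 29192)/(8756 - 23361) = -352376630/12071/(-14605) = -352376630/12071*(-1/14605) = 70475326/35259391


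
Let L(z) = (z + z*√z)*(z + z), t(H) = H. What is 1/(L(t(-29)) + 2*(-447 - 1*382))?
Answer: 6/20511293 - 841*I*√29/41022586 ≈ 2.9252e-7 - 0.0001104*I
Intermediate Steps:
L(z) = 2*z*(z + z^(3/2)) (L(z) = (z + z^(3/2))*(2*z) = 2*z*(z + z^(3/2)))
1/(L(t(-29)) + 2*(-447 - 1*382)) = 1/((2*(-29)² + 2*(-29)^(5/2)) + 2*(-447 - 1*382)) = 1/((2*841 + 2*(841*I*√29)) + 2*(-447 - 382)) = 1/((1682 + 1682*I*√29) + 2*(-829)) = 1/((1682 + 1682*I*√29) - 1658) = 1/(24 + 1682*I*√29)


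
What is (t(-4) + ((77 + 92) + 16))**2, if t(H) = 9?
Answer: 37636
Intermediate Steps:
(t(-4) + ((77 + 92) + 16))**2 = (9 + ((77 + 92) + 16))**2 = (9 + (169 + 16))**2 = (9 + 185)**2 = 194**2 = 37636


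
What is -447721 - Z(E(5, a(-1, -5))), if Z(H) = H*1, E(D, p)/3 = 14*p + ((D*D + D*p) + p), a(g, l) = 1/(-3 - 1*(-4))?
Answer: -447856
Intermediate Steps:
a(g, l) = 1 (a(g, l) = 1/(-3 + 4) = 1/1 = 1)
E(D, p) = 3*D² + 45*p + 3*D*p (E(D, p) = 3*(14*p + ((D*D + D*p) + p)) = 3*(14*p + ((D² + D*p) + p)) = 3*(14*p + (p + D² + D*p)) = 3*(D² + 15*p + D*p) = 3*D² + 45*p + 3*D*p)
Z(H) = H
-447721 - Z(E(5, a(-1, -5))) = -447721 - (3*5² + 45*1 + 3*5*1) = -447721 - (3*25 + 45 + 15) = -447721 - (75 + 45 + 15) = -447721 - 1*135 = -447721 - 135 = -447856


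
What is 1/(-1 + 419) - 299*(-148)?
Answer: 18497337/418 ≈ 44252.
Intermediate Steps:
1/(-1 + 419) - 299*(-148) = 1/418 + 44252 = 18497337/418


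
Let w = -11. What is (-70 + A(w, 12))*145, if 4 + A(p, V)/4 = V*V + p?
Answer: 64670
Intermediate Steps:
A(p, V) = -16 + 4*p + 4*V**2 (A(p, V) = -16 + 4*(V*V + p) = -16 + 4*(V**2 + p) = -16 + 4*(p + V**2) = -16 + (4*p + 4*V**2) = -16 + 4*p + 4*V**2)
(-70 + A(w, 12))*145 = (-70 + (-16 + 4*(-11) + 4*12**2))*145 = (-70 + (-16 - 44 + 4*144))*145 = (-70 + (-16 - 44 + 576))*145 = (-70 + 516)*145 = 446*145 = 64670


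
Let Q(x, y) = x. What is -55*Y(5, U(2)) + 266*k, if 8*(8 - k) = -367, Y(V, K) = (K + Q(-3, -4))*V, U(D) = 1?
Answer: 59523/4 ≈ 14881.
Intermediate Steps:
Y(V, K) = V*(-3 + K) (Y(V, K) = (K - 3)*V = (-3 + K)*V = V*(-3 + K))
k = 431/8 (k = 8 - ⅛*(-367) = 8 + 367/8 = 431/8 ≈ 53.875)
-55*Y(5, U(2)) + 266*k = -275*(-3 + 1) + 266*(431/8) = -275*(-2) + 57323/4 = -55*(-10) + 57323/4 = 550 + 57323/4 = 59523/4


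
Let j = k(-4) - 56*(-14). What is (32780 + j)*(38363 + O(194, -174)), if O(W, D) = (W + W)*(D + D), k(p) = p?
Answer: -3243943160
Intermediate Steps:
j = 780 (j = -4 - 56*(-14) = -4 + 784 = 780)
O(W, D) = 4*D*W (O(W, D) = (2*W)*(2*D) = 4*D*W)
(32780 + j)*(38363 + O(194, -174)) = (32780 + 780)*(38363 + 4*(-174)*194) = 33560*(38363 - 135024) = 33560*(-96661) = -3243943160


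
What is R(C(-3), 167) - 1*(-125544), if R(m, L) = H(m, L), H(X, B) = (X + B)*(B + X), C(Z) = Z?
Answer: 152440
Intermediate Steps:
H(X, B) = (B + X)**2 (H(X, B) = (B + X)*(B + X) = (B + X)**2)
R(m, L) = (L + m)**2
R(C(-3), 167) - 1*(-125544) = (167 - 3)**2 - 1*(-125544) = 164**2 + 125544 = 26896 + 125544 = 152440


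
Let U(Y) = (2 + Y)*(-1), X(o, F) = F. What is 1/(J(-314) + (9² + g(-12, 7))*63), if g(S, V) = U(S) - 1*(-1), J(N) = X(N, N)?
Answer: 1/5482 ≈ 0.00018242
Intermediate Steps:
U(Y) = -2 - Y
J(N) = N
g(S, V) = -1 - S (g(S, V) = (-2 - S) - 1*(-1) = (-2 - S) + 1 = -1 - S)
1/(J(-314) + (9² + g(-12, 7))*63) = 1/(-314 + (9² + (-1 - 1*(-12)))*63) = 1/(-314 + (81 + (-1 + 12))*63) = 1/(-314 + (81 + 11)*63) = 1/(-314 + 92*63) = 1/(-314 + 5796) = 1/5482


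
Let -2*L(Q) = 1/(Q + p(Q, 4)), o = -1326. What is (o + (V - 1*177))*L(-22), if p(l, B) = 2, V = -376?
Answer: -1879/40 ≈ -46.975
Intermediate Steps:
L(Q) = -1/(2*(2 + Q)) (L(Q) = -1/(2*(Q + 2)) = -1/(2*(2 + Q)))
(o + (V - 1*177))*L(-22) = (-1326 + (-376 - 1*177))*(-1/(4 + 2*(-22))) = (-1326 + (-376 - 177))*(-1/(4 - 44)) = (-1326 - 553)*(-1/(-40)) = -(-1879)*(-1)/40 = -1879*1/40 = -1879/40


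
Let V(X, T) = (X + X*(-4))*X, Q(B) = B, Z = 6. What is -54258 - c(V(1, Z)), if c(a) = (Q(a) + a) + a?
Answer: -54249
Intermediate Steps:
V(X, T) = -3*X² (V(X, T) = (X - 4*X)*X = (-3*X)*X = -3*X²)
c(a) = 3*a (c(a) = (a + a) + a = 2*a + a = 3*a)
-54258 - c(V(1, Z)) = -54258 - 3*(-3*1²) = -54258 - 3*(-3*1) = -54258 - 3*(-3) = -54258 - 1*(-9) = -54258 + 9 = -54249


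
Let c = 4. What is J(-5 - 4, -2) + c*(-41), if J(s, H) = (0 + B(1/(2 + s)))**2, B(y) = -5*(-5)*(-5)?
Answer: 15461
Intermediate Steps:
B(y) = -125 (B(y) = 25*(-5) = -125)
J(s, H) = 15625 (J(s, H) = (0 - 125)**2 = (-125)**2 = 15625)
J(-5 - 4, -2) + c*(-41) = 15625 + 4*(-41) = 15625 - 164 = 15461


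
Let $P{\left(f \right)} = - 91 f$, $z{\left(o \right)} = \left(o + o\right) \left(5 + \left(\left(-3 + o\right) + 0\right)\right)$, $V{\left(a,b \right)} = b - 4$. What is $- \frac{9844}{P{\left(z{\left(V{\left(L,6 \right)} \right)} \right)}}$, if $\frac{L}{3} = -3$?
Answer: $\frac{2461}{364} \approx 6.761$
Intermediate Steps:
$L = -9$ ($L = 3 \left(-3\right) = -9$)
$V{\left(a,b \right)} = -4 + b$
$z{\left(o \right)} = 2 o \left(2 + o\right)$ ($z{\left(o \right)} = 2 o \left(5 + \left(-3 + o\right)\right) = 2 o \left(2 + o\right)$)
$- \frac{9844}{P{\left(z{\left(V{\left(L,6 \right)} \right)} \right)}} = - \frac{9844}{\left(-91\right) 2 \left(-4 + 6\right) \left(2 + \left(-4 + 6\right)\right)} = - \frac{9844}{\left(-91\right) 2 \cdot 2 \left(2 + 2\right)} = - \frac{9844}{\left(-91\right) 2 \cdot 2 \cdot 4} = - \frac{9844}{\left(-91\right) 16} = - \frac{9844}{-1456} = \left(-9844\right) \left(- \frac{1}{1456}\right) = \frac{2461}{364}$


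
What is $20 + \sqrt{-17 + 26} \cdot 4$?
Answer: $32$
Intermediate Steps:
$20 + \sqrt{-17 + 26} \cdot 4 = 20 + \sqrt{9} \cdot 4 = 20 + 3 \cdot 4 = 20 + 12 = 32$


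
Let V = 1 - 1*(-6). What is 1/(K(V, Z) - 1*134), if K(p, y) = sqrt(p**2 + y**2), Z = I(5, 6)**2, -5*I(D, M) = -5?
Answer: -67/8953 - 5*sqrt(2)/17906 ≈ -0.0078784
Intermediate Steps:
V = 7 (V = 1 + 6 = 7)
I(D, M) = 1 (I(D, M) = -1/5*(-5) = 1)
Z = 1 (Z = 1**2 = 1)
1/(K(V, Z) - 1*134) = 1/(sqrt(7**2 + 1**2) - 1*134) = 1/(sqrt(49 + 1) - 134) = 1/(sqrt(50) - 134) = 1/(5*sqrt(2) - 134) = 1/(-134 + 5*sqrt(2))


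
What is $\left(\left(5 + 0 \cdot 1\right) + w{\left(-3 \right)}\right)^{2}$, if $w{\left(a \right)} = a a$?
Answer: $196$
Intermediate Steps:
$w{\left(a \right)} = a^{2}$
$\left(\left(5 + 0 \cdot 1\right) + w{\left(-3 \right)}\right)^{2} = \left(\left(5 + 0 \cdot 1\right) + \left(-3\right)^{2}\right)^{2} = \left(\left(5 + 0\right) + 9\right)^{2} = \left(5 + 9\right)^{2} = 14^{2} = 196$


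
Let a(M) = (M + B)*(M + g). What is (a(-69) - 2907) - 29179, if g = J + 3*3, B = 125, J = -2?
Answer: -35558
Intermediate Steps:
g = 7 (g = -2 + 3*3 = -2 + 9 = 7)
a(M) = (7 + M)*(125 + M) (a(M) = (M + 125)*(M + 7) = (125 + M)*(7 + M) = (7 + M)*(125 + M))
(a(-69) - 2907) - 29179 = ((875 + (-69)² + 132*(-69)) - 2907) - 29179 = ((875 + 4761 - 9108) - 2907) - 29179 = (-3472 - 2907) - 29179 = -6379 - 29179 = -35558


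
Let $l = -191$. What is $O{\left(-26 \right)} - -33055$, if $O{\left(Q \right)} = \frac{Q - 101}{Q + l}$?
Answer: $\frac{7173062}{217} \approx 33056.0$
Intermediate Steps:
$O{\left(Q \right)} = \frac{-101 + Q}{-191 + Q}$ ($O{\left(Q \right)} = \frac{Q - 101}{Q - 191} = \frac{-101 + Q}{-191 + Q}$)
$O{\left(-26 \right)} - -33055 = \frac{-101 - 26}{-191 - 26} - -33055 = \frac{1}{-217} \left(-127\right) + 33055 = \left(- \frac{1}{217}\right) \left(-127\right) + 33055 = \frac{127}{217} + 33055 = \frac{7173062}{217}$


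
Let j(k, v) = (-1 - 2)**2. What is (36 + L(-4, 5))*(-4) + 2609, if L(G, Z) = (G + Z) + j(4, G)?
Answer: 2425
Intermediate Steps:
j(k, v) = 9 (j(k, v) = (-3)**2 = 9)
L(G, Z) = 9 + G + Z (L(G, Z) = (G + Z) + 9 = 9 + G + Z)
(36 + L(-4, 5))*(-4) + 2609 = (36 + (9 - 4 + 5))*(-4) + 2609 = (36 + 10)*(-4) + 2609 = 46*(-4) + 2609 = -184 + 2609 = 2425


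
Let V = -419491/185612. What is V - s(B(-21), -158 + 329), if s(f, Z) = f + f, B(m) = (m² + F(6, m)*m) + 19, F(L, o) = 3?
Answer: -147795419/185612 ≈ -796.26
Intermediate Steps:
V = -419491/185612 (V = -419491*1/185612 = -419491/185612 ≈ -2.2600)
B(m) = 19 + m² + 3*m (B(m) = (m² + 3*m) + 19 = 19 + m² + 3*m)
s(f, Z) = 2*f
V - s(B(-21), -158 + 329) = -419491/185612 - 2*(19 + (-21)² + 3*(-21)) = -419491/185612 - 2*(19 + 441 - 63) = -419491/185612 - 2*397 = -419491/185612 - 1*794 = -419491/185612 - 794 = -147795419/185612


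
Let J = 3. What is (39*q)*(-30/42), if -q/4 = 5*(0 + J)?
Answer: 11700/7 ≈ 1671.4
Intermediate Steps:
q = -60 (q = -20*(0 + 3) = -20*3 = -4*15 = -60)
(39*q)*(-30/42) = (39*(-60))*(-30/42) = -(-70200)/42 = -2340*(-5/7) = 11700/7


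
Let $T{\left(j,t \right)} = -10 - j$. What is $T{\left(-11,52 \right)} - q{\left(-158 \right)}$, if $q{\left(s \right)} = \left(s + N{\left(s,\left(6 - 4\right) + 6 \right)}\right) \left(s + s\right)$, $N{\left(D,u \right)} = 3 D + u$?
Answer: $-197183$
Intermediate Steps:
$N{\left(D,u \right)} = u + 3 D$
$q{\left(s \right)} = 2 s \left(8 + 4 s\right)$ ($q{\left(s \right)} = \left(s + \left(\left(\left(6 - 4\right) + 6\right) + 3 s\right)\right) \left(s + s\right) = \left(s + \left(\left(2 + 6\right) + 3 s\right)\right) 2 s = \left(s + \left(8 + 3 s\right)\right) 2 s = \left(8 + 4 s\right) 2 s = 2 s \left(8 + 4 s\right)$)
$T{\left(-11,52 \right)} - q{\left(-158 \right)} = \left(-10 - -11\right) - 8 \left(-158\right) \left(2 - 158\right) = \left(-10 + 11\right) - 8 \left(-158\right) \left(-156\right) = 1 - 197184 = -197183$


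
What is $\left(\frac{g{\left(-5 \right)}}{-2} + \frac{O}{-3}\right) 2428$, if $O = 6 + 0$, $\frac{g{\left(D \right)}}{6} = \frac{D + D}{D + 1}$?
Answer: $-23066$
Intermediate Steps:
$g{\left(D \right)} = \frac{12 D}{1 + D}$ ($g{\left(D \right)} = 6 \frac{D + D}{D + 1} = 6 \frac{2 D}{1 + D} = \frac{12 D}{1 + D}$)
$O = 6$
$\left(\frac{g{\left(-5 \right)}}{-2} + \frac{O}{-3}\right) 2428 = \left(\frac{12 \left(-5\right) \frac{1}{1 - 5}}{-2} + \frac{6}{-3}\right) 2428 = \left(12 \left(-5\right) \frac{1}{-4} \left(- \frac{1}{2}\right) + 6 \left(- \frac{1}{3}\right)\right) 2428 = \left(12 \left(-5\right) \left(- \frac{1}{4}\right) \left(- \frac{1}{2}\right) - 2\right) 2428 = \left(15 \left(- \frac{1}{2}\right) - 2\right) 2428 = \left(- \frac{15}{2} - 2\right) 2428 = \left(- \frac{19}{2}\right) 2428 = -23066$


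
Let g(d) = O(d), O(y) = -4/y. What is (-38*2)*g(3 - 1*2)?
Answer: 304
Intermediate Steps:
g(d) = -4/d
(-38*2)*g(3 - 1*2) = (-38*2)*(-4/(3 - 1*2)) = -(-304)/(3 - 2) = -(-304)/1 = -(-304) = -76*(-4) = 304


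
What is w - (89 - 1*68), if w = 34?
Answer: 13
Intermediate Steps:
w - (89 - 1*68) = 34 - (89 - 1*68) = 34 - (89 - 68) = 34 - 1*21 = 34 - 21 = 13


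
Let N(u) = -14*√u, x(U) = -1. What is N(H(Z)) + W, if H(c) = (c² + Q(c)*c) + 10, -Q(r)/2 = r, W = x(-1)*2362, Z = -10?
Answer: -2362 - 42*I*√10 ≈ -2362.0 - 132.82*I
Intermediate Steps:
W = -2362 (W = -1*2362 = -2362)
Q(r) = -2*r
H(c) = 10 - c² (H(c) = (c² + (-2*c)*c) + 10 = (c² - 2*c²) + 10 = -c² + 10 = 10 - c²)
N(H(Z)) + W = -14*√(10 - 1*(-10)²) - 2362 = -14*√(10 - 1*100) - 2362 = -14*√(10 - 100) - 2362 = -42*I*√10 - 2362 = -2362 - 42*I*√10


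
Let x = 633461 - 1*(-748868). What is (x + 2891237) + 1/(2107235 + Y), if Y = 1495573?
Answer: 15396837773329/3602808 ≈ 4.2736e+6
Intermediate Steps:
x = 1382329 (x = 633461 + 748868 = 1382329)
(x + 2891237) + 1/(2107235 + Y) = (1382329 + 2891237) + 1/(2107235 + 1495573) = 4273566 + 1/3602808 = 15396837773329/3602808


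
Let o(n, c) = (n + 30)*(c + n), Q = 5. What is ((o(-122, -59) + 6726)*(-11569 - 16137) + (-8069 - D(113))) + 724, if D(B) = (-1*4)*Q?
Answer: -647718193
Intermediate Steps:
o(n, c) = (30 + n)*(c + n)
D(B) = -20 (D(B) = -1*4*5 = -4*5 = -20)
((o(-122, -59) + 6726)*(-11569 - 16137) + (-8069 - D(113))) + 724 = ((((-122)² + 30*(-59) + 30*(-122) - 59*(-122)) + 6726)*(-11569 - 16137) + (-8069 - 1*(-20))) + 724 = (((14884 - 1770 - 3660 + 7198) + 6726)*(-27706) + (-8069 + 20)) + 724 = ((16652 + 6726)*(-27706) - 8049) + 724 = (23378*(-27706) - 8049) + 724 = (-647710868 - 8049) + 724 = -647718917 + 724 = -647718193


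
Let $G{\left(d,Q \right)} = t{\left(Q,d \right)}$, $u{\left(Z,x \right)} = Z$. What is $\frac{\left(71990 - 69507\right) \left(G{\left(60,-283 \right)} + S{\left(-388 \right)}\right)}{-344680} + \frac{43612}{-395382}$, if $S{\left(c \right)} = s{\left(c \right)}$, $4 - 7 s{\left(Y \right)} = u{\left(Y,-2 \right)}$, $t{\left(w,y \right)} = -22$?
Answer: $- \frac{12102780841}{34070066940} \approx -0.35523$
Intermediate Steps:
$s{\left(Y \right)} = \frac{4}{7} - \frac{Y}{7}$
$S{\left(c \right)} = \frac{4}{7} - \frac{c}{7}$
$G{\left(d,Q \right)} = -22$
$\frac{\left(71990 - 69507\right) \left(G{\left(60,-283 \right)} + S{\left(-388 \right)}\right)}{-344680} + \frac{43612}{-395382} = \frac{\left(71990 - 69507\right) \left(-22 + \left(\frac{4}{7} - - \frac{388}{7}\right)\right)}{-344680} + \frac{43612}{-395382} = 2483 \left(-22 + \left(\frac{4}{7} + \frac{388}{7}\right)\right) \left(- \frac{1}{344680}\right) + 43612 \left(- \frac{1}{395382}\right) = 2483 \left(-22 + 56\right) \left(- \frac{1}{344680}\right) - \frac{21806}{197691} = 2483 \cdot 34 \left(- \frac{1}{344680}\right) - \frac{21806}{197691} = 84422 \left(- \frac{1}{344680}\right) - \frac{21806}{197691} = - \frac{42211}{172340} - \frac{21806}{197691} = - \frac{12102780841}{34070066940}$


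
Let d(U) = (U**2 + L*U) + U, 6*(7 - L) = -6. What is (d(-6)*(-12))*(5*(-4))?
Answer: -4320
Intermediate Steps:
L = 8 (L = 7 - 1/6*(-6) = 7 + 1 = 8)
d(U) = U**2 + 9*U (d(U) = (U**2 + 8*U) + U = U**2 + 9*U)
(d(-6)*(-12))*(5*(-4)) = (-6*(9 - 6)*(-12))*(5*(-4)) = (-6*3*(-12))*(-20) = -18*(-12)*(-20) = 216*(-20) = -4320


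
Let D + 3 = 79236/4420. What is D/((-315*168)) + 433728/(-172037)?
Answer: -4227629390513/1676689805700 ≈ -2.5214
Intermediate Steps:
D = 16494/1105 (D = -3 + 79236/4420 = -3 + 79236*(1/4420) = -3 + 19809/1105 = 16494/1105 ≈ 14.927)
D/((-315*168)) + 433728/(-172037) = 16494/(1105*((-315*168))) + 433728/(-172037) = (16494/1105)/(-52920) + 433728*(-1/172037) = (16494/1105)*(-1/52920) - 433728/172037 = -2749/9746100 - 433728/172037 = -4227629390513/1676689805700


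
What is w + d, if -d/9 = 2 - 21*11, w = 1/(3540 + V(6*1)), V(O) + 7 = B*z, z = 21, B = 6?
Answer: 7541200/3659 ≈ 2061.0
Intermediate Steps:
V(O) = 119 (V(O) = -7 + 6*21 = -7 + 126 = 119)
w = 1/3659 (w = 1/(3540 + 119) = 1/3659 ≈ 0.00027330)
d = 2061 (d = -9*(2 - 21*11) = -9*(2 - 231) = -9*(-229) = 2061)
w + d = 1/3659 + 2061 = 7541200/3659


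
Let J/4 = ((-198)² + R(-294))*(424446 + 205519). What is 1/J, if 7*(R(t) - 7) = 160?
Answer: 1/98863827260 ≈ 1.0115e-11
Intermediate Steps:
R(t) = 209/7 (R(t) = 7 + (⅐)*160 = 7 + 160/7 = 209/7)
J = 98863827260 (J = 4*(((-198)² + 209/7)*(424446 + 205519)) = 4*((39204 + 209/7)*629965) = 4*((274637/7)*629965) = 4*24715956815 = 98863827260)
1/J = 1/98863827260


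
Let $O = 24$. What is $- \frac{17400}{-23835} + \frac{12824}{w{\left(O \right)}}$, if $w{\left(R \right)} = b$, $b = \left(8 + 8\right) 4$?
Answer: $\frac{2556447}{12712} \approx 201.1$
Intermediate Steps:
$b = 64$ ($b = 16 \cdot 4 = 64$)
$w{\left(R \right)} = 64$
$- \frac{17400}{-23835} + \frac{12824}{w{\left(O \right)}} = - \frac{17400}{-23835} + \frac{12824}{64} = \left(-17400\right) \left(- \frac{1}{23835}\right) + 12824 \cdot \frac{1}{64} = \frac{1160}{1589} + \frac{1603}{8} = \frac{2556447}{12712}$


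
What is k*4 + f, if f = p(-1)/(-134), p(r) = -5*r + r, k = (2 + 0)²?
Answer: 1070/67 ≈ 15.970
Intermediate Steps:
k = 4 (k = 2² = 4)
p(r) = -4*r
f = -2/67 (f = -4*(-1)/(-134) = 4*(-1/134) = -2/67 ≈ -0.029851)
k*4 + f = 4*4 - 2/67 = 16 - 2/67 = 1070/67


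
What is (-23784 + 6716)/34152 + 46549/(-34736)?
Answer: -272826937/148287984 ≈ -1.8398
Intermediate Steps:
(-23784 + 6716)/34152 + 46549/(-34736) = -17068*1/34152 + 46549*(-1/34736) = -4267/8538 - 46549/34736 = -272826937/148287984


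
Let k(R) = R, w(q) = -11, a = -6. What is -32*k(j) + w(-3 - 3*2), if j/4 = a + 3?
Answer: 373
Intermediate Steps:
j = -12 (j = 4*(-6 + 3) = 4*(-3) = -12)
-32*k(j) + w(-3 - 3*2) = -32*(-12) - 11 = 384 - 11 = 373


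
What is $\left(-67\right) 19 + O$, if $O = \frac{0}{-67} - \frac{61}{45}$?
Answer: $- \frac{57346}{45} \approx -1274.4$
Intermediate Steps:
$O = - \frac{61}{45}$ ($O = 0 \left(- \frac{1}{67}\right) - \frac{61}{45} = 0 - \frac{61}{45} = - \frac{61}{45} \approx -1.3556$)
$\left(-67\right) 19 + O = \left(-67\right) 19 - \frac{61}{45} = -1273 - \frac{61}{45} = - \frac{57346}{45}$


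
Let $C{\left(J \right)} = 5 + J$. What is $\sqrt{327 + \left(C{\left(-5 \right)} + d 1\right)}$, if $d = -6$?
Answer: $\sqrt{321} \approx 17.916$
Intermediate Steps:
$\sqrt{327 + \left(C{\left(-5 \right)} + d 1\right)} = \sqrt{327 + \left(\left(5 - 5\right) - 6\right)} = \sqrt{327 + \left(0 - 6\right)} = \sqrt{327 - 6} = \sqrt{321}$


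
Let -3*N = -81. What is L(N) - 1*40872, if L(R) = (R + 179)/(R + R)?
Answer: -1103441/27 ≈ -40868.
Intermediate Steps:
N = 27 (N = -⅓*(-81) = 27)
L(R) = (179 + R)/(2*R) (L(R) = (179 + R)/((2*R)) = (179 + R)*(1/(2*R)) = (179 + R)/(2*R))
L(N) - 1*40872 = (½)*(179 + 27)/27 - 1*40872 = (½)*(1/27)*206 - 40872 = 103/27 - 40872 = -1103441/27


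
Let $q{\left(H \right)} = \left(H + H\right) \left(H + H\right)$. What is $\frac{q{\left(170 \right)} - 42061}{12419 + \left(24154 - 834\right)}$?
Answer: $\frac{8171}{3971} \approx 2.0577$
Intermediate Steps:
$q{\left(H \right)} = 4 H^{2}$ ($q{\left(H \right)} = 2 H 2 H = 4 H^{2}$)
$\frac{q{\left(170 \right)} - 42061}{12419 + \left(24154 - 834\right)} = \frac{4 \cdot 170^{2} - 42061}{12419 + \left(24154 - 834\right)} = \frac{4 \cdot 28900 - 42061}{12419 + 23320} = \frac{115600 - 42061}{35739} = 73539 \cdot \frac{1}{35739} = \frac{8171}{3971}$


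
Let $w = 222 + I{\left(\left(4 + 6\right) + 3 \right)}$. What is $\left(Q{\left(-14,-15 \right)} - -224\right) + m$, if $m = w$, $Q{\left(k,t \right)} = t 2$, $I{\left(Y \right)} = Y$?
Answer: $429$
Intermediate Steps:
$Q{\left(k,t \right)} = 2 t$
$w = 235$ ($w = 222 + \left(\left(4 + 6\right) + 3\right) = 222 + \left(10 + 3\right) = 222 + 13 = 235$)
$m = 235$
$\left(Q{\left(-14,-15 \right)} - -224\right) + m = \left(2 \left(-15\right) - -224\right) + 235 = \left(-30 + 224\right) + 235 = 194 + 235 = 429$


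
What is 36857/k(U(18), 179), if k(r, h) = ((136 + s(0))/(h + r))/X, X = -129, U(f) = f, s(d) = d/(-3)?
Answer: -936646941/136 ≈ -6.8871e+6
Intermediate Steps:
s(d) = -d/3 (s(d) = d*(-⅓) = -d/3)
k(r, h) = -136/(129*(h + r)) (k(r, h) = ((136 - ⅓*0)/(h + r))/(-129) = ((136 + 0)/(h + r))*(-1/129) = (136/(h + r))*(-1/129) = -136/(129*(h + r)))
36857/k(U(18), 179) = 36857/((-136/(129*179 + 129*18))) = 36857/((-136/(23091 + 2322))) = 36857/((-136/25413)) = 36857/((-136*1/25413)) = 36857/(-136/25413) = 36857*(-25413/136) = -936646941/136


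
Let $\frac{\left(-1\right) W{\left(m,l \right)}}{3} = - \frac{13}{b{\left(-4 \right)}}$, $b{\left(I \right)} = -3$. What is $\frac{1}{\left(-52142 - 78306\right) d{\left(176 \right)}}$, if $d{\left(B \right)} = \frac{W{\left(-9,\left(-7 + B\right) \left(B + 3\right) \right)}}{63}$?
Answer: $\frac{63}{1695824} \approx 3.715 \cdot 10^{-5}$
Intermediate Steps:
$W{\left(m,l \right)} = -13$ ($W{\left(m,l \right)} = - 3 \left(- \frac{13}{-3}\right) = - 3 \left(\left(-13\right) \left(- \frac{1}{3}\right)\right) = \left(-3\right) \frac{13}{3} = -13$)
$d{\left(B \right)} = - \frac{13}{63}$
$\frac{1}{\left(-52142 - 78306\right) d{\left(176 \right)}} = \frac{1}{\left(-52142 - 78306\right) \left(- \frac{13}{63}\right)} = \frac{1}{-130448} \left(- \frac{63}{13}\right) = \left(- \frac{1}{130448}\right) \left(- \frac{63}{13}\right) = \frac{63}{1695824}$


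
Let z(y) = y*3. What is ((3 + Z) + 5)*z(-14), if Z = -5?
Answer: -126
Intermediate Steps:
z(y) = 3*y
((3 + Z) + 5)*z(-14) = ((3 - 5) + 5)*(3*(-14)) = (-2 + 5)*(-42) = 3*(-42) = -126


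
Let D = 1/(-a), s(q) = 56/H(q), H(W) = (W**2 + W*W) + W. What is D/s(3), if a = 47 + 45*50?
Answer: -3/18376 ≈ -0.00016326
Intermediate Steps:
a = 2297 (a = 47 + 2250 = 2297)
H(W) = W + 2*W**2 (H(W) = (W**2 + W**2) + W = 2*W**2 + W = W + 2*W**2)
s(q) = 56/(q*(1 + 2*q)) (s(q) = 56/((q*(1 + 2*q))) = 56*(1/(q*(1 + 2*q))) = 56/(q*(1 + 2*q)))
D = -1/2297 (D = 1/(-1*2297) = 1/(-2297) = -1/2297 ≈ -0.00043535)
D/s(3) = -1/(2297*(56/(3*(1 + 2*3)))) = -1/(2297*(56*(1/3)/(1 + 6))) = -1/(2297*(56*(1/3)/7)) = -1/(2297*(56*(1/3)*(1/7))) = -1/(2297*8/3) = -1/2297*3/8 = -3/18376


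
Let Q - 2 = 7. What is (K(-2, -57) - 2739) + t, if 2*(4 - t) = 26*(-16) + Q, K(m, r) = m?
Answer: -5067/2 ≈ -2533.5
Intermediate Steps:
Q = 9 (Q = 2 + 7 = 9)
t = 415/2 (t = 4 - (26*(-16) + 9)/2 = 4 - (-416 + 9)/2 = 4 - 1/2*(-407) = 4 + 407/2 = 415/2 ≈ 207.50)
(K(-2, -57) - 2739) + t = (-2 - 2739) + 415/2 = -2741 + 415/2 = -5067/2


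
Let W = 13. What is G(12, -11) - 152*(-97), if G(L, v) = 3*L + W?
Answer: 14793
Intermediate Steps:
G(L, v) = 13 + 3*L (G(L, v) = 3*L + 13 = 13 + 3*L)
G(12, -11) - 152*(-97) = (13 + 3*12) - 152*(-97) = (13 + 36) + 14744 = 49 + 14744 = 14793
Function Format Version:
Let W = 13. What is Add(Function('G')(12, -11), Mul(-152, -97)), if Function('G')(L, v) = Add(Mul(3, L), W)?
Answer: 14793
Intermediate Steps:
Function('G')(L, v) = Add(13, Mul(3, L)) (Function('G')(L, v) = Add(Mul(3, L), 13) = Add(13, Mul(3, L)))
Add(Function('G')(12, -11), Mul(-152, -97)) = Add(Add(13, Mul(3, 12)), Mul(-152, -97)) = Add(Add(13, 36), 14744) = Add(49, 14744) = 14793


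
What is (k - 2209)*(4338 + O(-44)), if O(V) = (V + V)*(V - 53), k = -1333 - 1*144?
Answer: -47453564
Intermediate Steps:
k = -1477 (k = -1333 - 144 = -1477)
O(V) = 2*V*(-53 + V) (O(V) = (2*V)*(-53 + V) = 2*V*(-53 + V))
(k - 2209)*(4338 + O(-44)) = (-1477 - 2209)*(4338 + 2*(-44)*(-53 - 44)) = -3686*(4338 + 2*(-44)*(-97)) = -3686*(4338 + 8536) = -3686*12874 = -47453564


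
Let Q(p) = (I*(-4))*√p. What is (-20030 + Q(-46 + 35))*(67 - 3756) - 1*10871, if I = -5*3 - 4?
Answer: 73879799 - 280364*I*√11 ≈ 7.388e+7 - 9.2986e+5*I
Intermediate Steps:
I = -19 (I = -15 - 4 = -19)
Q(p) = 76*√p (Q(p) = (-19*(-4))*√p = 76*√p)
(-20030 + Q(-46 + 35))*(67 - 3756) - 1*10871 = (-20030 + 76*√(-46 + 35))*(67 - 3756) - 1*10871 = (-20030 + 76*√(-11))*(-3689) - 10871 = (-20030 + 76*(I*√11))*(-3689) - 10871 = (-20030 + 76*I*√11)*(-3689) - 10871 = (73890670 - 280364*I*√11) - 10871 = 73879799 - 280364*I*√11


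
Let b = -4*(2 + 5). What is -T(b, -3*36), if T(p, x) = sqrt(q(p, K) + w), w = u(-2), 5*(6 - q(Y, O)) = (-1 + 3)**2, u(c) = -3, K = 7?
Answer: -sqrt(55)/5 ≈ -1.4832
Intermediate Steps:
q(Y, O) = 26/5 (q(Y, O) = 6 - (-1 + 3)**2/5 = 6 - 1/5*2**2 = 6 - 1/5*4 = 6 - 4/5 = 26/5)
w = -3
b = -28 (b = -4*7 = -28)
T(p, x) = sqrt(55)/5 (T(p, x) = sqrt(26/5 - 3) = sqrt(11/5) = sqrt(55)/5)
-T(b, -3*36) = -sqrt(55)/5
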